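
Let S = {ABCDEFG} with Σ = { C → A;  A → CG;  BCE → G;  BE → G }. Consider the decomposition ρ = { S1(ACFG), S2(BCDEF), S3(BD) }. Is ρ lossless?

Chase test. Columns are ABCDEFG; row i has aⱼ where attribute j ∈ Si, else bᵢⱼ.
Initial tableau (one row per fragment):
  row 1: a1 b12 a3 b14 b15 a6 a7
  row 2: b21 a2 a3 a4 a5 a6 b27
  row 3: b31 a2 b33 a4 b35 b36 b37
Rows 1 and 2 agree on C; apply C→A and equate their A entries.
Rows 1 and 2 agree on A; apply A→CG and equate their CG entries.
Row 2 is now all distinguished symbols — the join is lossless.

Yes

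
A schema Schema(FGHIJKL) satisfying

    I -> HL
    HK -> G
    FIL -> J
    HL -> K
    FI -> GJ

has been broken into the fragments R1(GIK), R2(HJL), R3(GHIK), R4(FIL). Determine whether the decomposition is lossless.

Chase test. Columns are FGHIJKL; row i has aⱼ where attribute j ∈ Ri, else bᵢⱼ.
Initial tableau (one row per fragment):
  row 1: b11 a2 b13 a4 b15 a6 b17
  row 2: b21 b22 a3 b24 a5 b26 a7
  row 3: b31 a2 a3 a4 b35 a6 b37
  row 4: a1 b42 b43 a4 b45 b46 a7
Rows 1 and 3 agree on I; apply I→HL and equate their HL entries.
Rows 1 and 4 agree on I; apply I→HL and equate their HL entries.
Rows 1 and 2 agree on HL; apply HL→K and equate their K entries.
Rows 1 and 4 agree on HL; apply HL→K and equate their K entries.
Rows 1 and 2 agree on HK; apply HK→G and equate their G entries.
Rows 1 and 4 agree on HK; apply HK→G and equate their G entries.
No row becomes fully distinguished — the join is lossy.

No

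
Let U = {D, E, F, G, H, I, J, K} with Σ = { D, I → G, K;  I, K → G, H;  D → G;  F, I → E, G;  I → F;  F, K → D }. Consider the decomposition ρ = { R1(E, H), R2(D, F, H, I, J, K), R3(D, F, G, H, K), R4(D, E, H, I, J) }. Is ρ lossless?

Yes

Chase test. Columns are D, E, F, G, H, I, J, K; row i has aⱼ where attribute j ∈ Ri, else bᵢⱼ.
Initial tableau (one row per fragment):
  row 1: b11 a2 b13 b14 a5 b16 b17 b18
  row 2: a1 b22 a3 b24 a5 a6 a7 a8
  row 3: a1 b32 a3 a4 a5 b36 b37 a8
  row 4: a1 a2 b43 b44 a5 a6 a7 b48
Rows 2 and 4 agree on D, I; apply D, I→G, K and equate their G, K entries.
Rows 2 and 3 agree on D; apply D→G and equate their G entries.
Rows 2 and 4 agree on I; apply I→F and equate their F entries.
Rows 2 and 4 agree on F, I; apply F, I→E, G and equate their E, G entries.
Row 2 is now all distinguished symbols — the join is lossless.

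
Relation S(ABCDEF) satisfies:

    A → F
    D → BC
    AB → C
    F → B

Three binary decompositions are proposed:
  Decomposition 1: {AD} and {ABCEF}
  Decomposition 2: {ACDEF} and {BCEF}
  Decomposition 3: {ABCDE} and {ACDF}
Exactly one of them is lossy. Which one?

Decomposition 1: common = {A}, closure = {ABCF} → lossy.
Decomposition 2: common = {CEF}, closure = {BCEF} → lossless.
Decomposition 3: common = {ACD}, closure = {ABCDF} → lossless.

Decomposition 1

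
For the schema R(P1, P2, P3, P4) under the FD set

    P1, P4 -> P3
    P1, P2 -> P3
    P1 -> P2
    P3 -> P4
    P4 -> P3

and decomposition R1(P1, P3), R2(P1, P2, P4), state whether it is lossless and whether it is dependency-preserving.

lossless but not dependency-preserving

Lossless test: (P1)⁺ = {P1, P2, P3, P4}, which contains all of one fragment — lossless.
Dependency preservation: the restricted closure of {P3} across the fragments never reaches {P4}, so P3 → P4 cannot be enforced without a join — not preserved.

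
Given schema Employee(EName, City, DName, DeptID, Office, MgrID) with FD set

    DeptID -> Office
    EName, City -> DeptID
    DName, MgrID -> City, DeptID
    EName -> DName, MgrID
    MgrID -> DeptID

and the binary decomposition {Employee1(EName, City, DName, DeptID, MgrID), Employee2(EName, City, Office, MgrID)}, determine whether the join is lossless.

Yes

Common attributes: Employee1 ∩ Employee2 = {EName, City, MgrID}.
Closure of {EName, City, MgrID}: EName, City → DeptID applies, adding DeptID; EName → DName, MgrID applies, adding DName; DeptID → Office applies, adding Office. So (EName, City, MgrID)⁺ = {EName, City, DName, DeptID, Office, MgrID}.
This closure contains every attribute of Employee1, so Employee1 ∩ Employee2 → Employee1. The join is lossless.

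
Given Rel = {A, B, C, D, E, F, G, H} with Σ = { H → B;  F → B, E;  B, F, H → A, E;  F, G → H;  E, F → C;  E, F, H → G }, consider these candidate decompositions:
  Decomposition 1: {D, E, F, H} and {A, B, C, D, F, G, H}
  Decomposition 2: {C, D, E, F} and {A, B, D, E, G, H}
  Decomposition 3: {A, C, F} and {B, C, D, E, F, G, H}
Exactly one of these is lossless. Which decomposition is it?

Decomposition 1

Decomposition 1: common = {D, F, H}, closure = {A, B, C, D, E, F, G, H} → lossless.
Decomposition 2: common = {D, E}, closure = {D, E} → lossy.
Decomposition 3: common = {C, F}, closure = {B, C, E, F} → lossy.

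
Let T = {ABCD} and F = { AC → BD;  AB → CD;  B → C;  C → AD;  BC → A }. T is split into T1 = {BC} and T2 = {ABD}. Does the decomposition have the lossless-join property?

Yes

Common attributes: T1 ∩ T2 = {B}.
Closure of {B}: B → C applies, adding C; C → AD applies, adding AD. So (B)⁺ = {ABCD}.
This closure contains every attribute of T1, so T1 ∩ T2 → T1. The join is lossless.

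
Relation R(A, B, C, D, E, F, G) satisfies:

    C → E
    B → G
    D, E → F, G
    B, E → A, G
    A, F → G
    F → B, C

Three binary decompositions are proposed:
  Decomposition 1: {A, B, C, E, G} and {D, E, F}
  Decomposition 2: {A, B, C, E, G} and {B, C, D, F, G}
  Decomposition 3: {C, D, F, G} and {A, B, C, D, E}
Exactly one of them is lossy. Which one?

Decomposition 1

Decomposition 1: common = {E}, closure = {E} → lossy.
Decomposition 2: common = {B, C, G}, closure = {A, B, C, E, G} → lossless.
Decomposition 3: common = {C, D}, closure = {A, B, C, D, E, F, G} → lossless.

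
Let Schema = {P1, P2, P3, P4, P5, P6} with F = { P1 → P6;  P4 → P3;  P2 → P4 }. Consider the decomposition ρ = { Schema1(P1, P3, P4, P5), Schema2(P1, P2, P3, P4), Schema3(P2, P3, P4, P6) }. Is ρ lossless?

Chase test. Columns are P1, P2, P3, P4, P5, P6; row i has aⱼ where attribute j ∈ Schemai, else bᵢⱼ.
Initial tableau (one row per fragment):
  row 1: a1 b12 a3 a4 a5 b16
  row 2: a1 a2 a3 a4 b25 b26
  row 3: b31 a2 a3 a4 b35 a6
Rows 1 and 2 agree on P1; apply P1→P6 and equate their P6 entries.
No row becomes fully distinguished — the join is lossy.

No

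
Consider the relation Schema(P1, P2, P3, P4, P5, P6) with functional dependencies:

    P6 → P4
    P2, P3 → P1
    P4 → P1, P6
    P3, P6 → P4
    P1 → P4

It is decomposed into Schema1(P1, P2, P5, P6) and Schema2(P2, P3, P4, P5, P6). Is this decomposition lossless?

Yes

Common attributes: Schema1 ∩ Schema2 = {P2, P5, P6}.
Closure of {P2, P5, P6}: P6 → P4 applies, adding P4; P4 → P1, P6 applies, adding P1. So (P2, P5, P6)⁺ = {P1, P2, P4, P5, P6}.
This closure contains every attribute of Schema1, so Schema1 ∩ Schema2 → Schema1. The join is lossless.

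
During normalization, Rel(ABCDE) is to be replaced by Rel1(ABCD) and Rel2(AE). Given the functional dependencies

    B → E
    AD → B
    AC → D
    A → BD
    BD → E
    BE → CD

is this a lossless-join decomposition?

Common attributes: Rel1 ∩ Rel2 = {A}.
Closure of {A}: A → BD applies, adding BD; BD → E applies, adding E; BE → CD applies, adding C. So (A)⁺ = {ABCDE}.
This closure contains every attribute of Rel1, so Rel1 ∩ Rel2 → Rel1. The join is lossless.

Yes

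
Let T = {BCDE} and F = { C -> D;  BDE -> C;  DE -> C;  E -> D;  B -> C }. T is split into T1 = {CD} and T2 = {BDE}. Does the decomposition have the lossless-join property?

No

Common attributes: T1 ∩ T2 = {D}.
No dependency enlarges {D}, so (D)⁺ = {D}.
The closure contains neither all of T1 = {CD} nor all of T2 = {BDE}, so the common attributes are not a superkey of either fragment. The join is lossy.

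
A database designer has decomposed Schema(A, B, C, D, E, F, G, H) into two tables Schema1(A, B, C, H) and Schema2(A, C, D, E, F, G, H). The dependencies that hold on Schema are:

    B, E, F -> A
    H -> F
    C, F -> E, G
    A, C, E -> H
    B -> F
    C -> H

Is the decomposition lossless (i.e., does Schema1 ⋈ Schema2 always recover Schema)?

No

Common attributes: Schema1 ∩ Schema2 = {A, C, H}.
Closure of {A, C, H}: H → F applies, adding F; C, F → E, G applies, adding E, G. So (A, C, H)⁺ = {A, C, E, F, G, H}.
The closure contains neither all of Schema1 = {A, B, C, H} nor all of Schema2 = {A, C, D, E, F, G, H}, so the common attributes are not a superkey of either fragment. The join is lossy.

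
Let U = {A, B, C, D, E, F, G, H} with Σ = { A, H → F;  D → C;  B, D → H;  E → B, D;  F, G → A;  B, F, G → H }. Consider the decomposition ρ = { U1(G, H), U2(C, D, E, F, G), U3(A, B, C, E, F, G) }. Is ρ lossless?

Chase test. Columns are A, B, C, D, E, F, G, H; row i has aⱼ where attribute j ∈ Ui, else bᵢⱼ.
Initial tableau (one row per fragment):
  row 1: b11 b12 b13 b14 b15 b16 a7 a8
  row 2: b21 b22 a3 a4 a5 a6 a7 b28
  row 3: a1 a2 a3 b34 a5 a6 a7 b38
Rows 2 and 3 agree on E; apply E→B, D and equate their B, D entries.
Rows 2 and 3 agree on F, G; apply F, G→A and equate their A entries.
Rows 2 and 3 agree on B, F, G; apply B, F, G→H and equate their H entries.
No row becomes fully distinguished — the join is lossy.

No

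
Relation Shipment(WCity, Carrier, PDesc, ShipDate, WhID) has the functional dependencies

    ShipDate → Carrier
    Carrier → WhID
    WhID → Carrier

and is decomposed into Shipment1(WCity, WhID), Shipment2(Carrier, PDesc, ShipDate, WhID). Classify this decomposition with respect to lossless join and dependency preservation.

Lossless test: (WhID)⁺ = {Carrier, WhID}, which is a superkey of neither fragment — lossy.
Dependency preservation: every FD's attributes lie within a single fragment, so each can be enforced locally — preserved.

lossy but dependency-preserving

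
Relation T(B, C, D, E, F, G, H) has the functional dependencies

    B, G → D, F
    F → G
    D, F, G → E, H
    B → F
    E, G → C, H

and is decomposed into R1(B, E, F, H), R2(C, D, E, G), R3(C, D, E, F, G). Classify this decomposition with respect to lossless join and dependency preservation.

lossy and not dependency-preserving

Lossless test (chase): Rows 1 and 3 agree on F; apply F→G and equate their G entries. Rows 1 and 2 agree on E, G; apply E, G→C, H and equate their C, H entries. Rows 1 and 3 agree on E, G; apply E, G→C, H and equate their C, H entries. No row becomes fully distinguished — the join is lossy.
Dependency preservation: the restricted closure of {B, G} across the fragments never reaches {D, F}, so B, G → D, F cannot be enforced without a join — not preserved.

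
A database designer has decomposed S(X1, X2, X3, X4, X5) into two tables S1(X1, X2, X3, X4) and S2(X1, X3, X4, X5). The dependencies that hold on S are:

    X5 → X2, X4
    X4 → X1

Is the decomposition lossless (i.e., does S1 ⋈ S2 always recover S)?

No

Common attributes: S1 ∩ S2 = {X1, X3, X4}.
No dependency enlarges {X1, X3, X4}, so (X1, X3, X4)⁺ = {X1, X3, X4}.
The closure contains neither all of S1 = {X1, X2, X3, X4} nor all of S2 = {X1, X3, X4, X5}, so the common attributes are not a superkey of either fragment. The join is lossy.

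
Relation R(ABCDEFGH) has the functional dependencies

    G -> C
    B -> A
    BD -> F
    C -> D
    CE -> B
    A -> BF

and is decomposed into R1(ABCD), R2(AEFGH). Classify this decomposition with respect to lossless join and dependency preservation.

lossy and not dependency-preserving

Lossless test: (A)⁺ = {ABF}, which is a superkey of neither fragment — lossy.
Dependency preservation: the restricted closure of {G} across the fragments never reaches {C}, so G → C cannot be enforced without a join — not preserved.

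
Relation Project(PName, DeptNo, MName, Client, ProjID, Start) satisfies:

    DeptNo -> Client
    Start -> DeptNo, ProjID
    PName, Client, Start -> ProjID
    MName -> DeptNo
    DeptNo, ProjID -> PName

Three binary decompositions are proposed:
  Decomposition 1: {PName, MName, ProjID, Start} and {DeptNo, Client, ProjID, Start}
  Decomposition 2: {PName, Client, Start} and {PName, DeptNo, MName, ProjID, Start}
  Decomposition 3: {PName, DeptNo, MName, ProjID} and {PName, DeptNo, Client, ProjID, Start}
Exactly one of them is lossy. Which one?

Decomposition 3

Decomposition 1: common = {ProjID, Start}, closure = {PName, DeptNo, Client, ProjID, Start} → lossless.
Decomposition 2: common = {PName, Start}, closure = {PName, DeptNo, Client, ProjID, Start} → lossless.
Decomposition 3: common = {PName, DeptNo, ProjID}, closure = {PName, DeptNo, Client, ProjID} → lossy.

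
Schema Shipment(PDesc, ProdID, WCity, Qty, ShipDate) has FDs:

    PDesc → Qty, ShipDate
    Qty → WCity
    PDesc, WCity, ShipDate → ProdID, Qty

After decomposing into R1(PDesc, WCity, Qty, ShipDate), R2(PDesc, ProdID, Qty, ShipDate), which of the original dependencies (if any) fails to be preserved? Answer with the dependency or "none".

PDesc → Qty, ShipDate lies within R1.
Qty → WCity lies within R1.
PDesc, WCity, ShipDate → ProdID, Qty: restricted closure across fragments reaches ProdID, Qty.
Every dependency is enforceable on the fragments, so the decomposition is dependency-preserving.

none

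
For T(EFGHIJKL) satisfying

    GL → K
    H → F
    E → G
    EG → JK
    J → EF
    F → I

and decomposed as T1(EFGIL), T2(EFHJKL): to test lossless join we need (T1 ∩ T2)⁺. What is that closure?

T1 ∩ T2 = {EFL}.
E → G applies, adding G
EG → JK applies, adding JK
F → I applies, adding I
Closure: {EFGIJKL}.

EFGIJKL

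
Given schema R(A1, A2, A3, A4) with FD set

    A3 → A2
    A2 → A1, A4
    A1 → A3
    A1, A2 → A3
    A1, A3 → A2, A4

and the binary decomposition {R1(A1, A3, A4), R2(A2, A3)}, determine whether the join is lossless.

Yes

Common attributes: R1 ∩ R2 = {A3}.
Closure of {A3}: A3 → A2 applies, adding A2; A2 → A1, A4 applies, adding A1, A4. So (A3)⁺ = {A1, A2, A3, A4}.
This closure contains every attribute of R1, so R1 ∩ R2 → R1. The join is lossless.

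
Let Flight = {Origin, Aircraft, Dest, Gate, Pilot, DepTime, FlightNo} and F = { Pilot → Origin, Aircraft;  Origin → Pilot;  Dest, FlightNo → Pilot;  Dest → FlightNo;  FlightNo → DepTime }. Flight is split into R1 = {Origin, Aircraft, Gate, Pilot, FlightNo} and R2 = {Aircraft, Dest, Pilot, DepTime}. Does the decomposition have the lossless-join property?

Common attributes: R1 ∩ R2 = {Aircraft, Pilot}.
Closure of {Aircraft, Pilot}: Pilot → Origin, Aircraft applies, adding Origin. So (Aircraft, Pilot)⁺ = {Origin, Aircraft, Pilot}.
The closure contains neither all of R1 = {Origin, Aircraft, Gate, Pilot, FlightNo} nor all of R2 = {Aircraft, Dest, Pilot, DepTime}, so the common attributes are not a superkey of either fragment. The join is lossy.

No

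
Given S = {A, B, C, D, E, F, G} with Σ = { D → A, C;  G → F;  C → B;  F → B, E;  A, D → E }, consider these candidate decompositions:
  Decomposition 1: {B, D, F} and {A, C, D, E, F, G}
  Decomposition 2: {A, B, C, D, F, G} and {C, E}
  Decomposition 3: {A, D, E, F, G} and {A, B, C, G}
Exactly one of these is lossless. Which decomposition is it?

Decomposition 1: common = {D, F}, closure = {A, B, C, D, E, F} → lossless.
Decomposition 2: common = {C}, closure = {B, C} → lossy.
Decomposition 3: common = {A, G}, closure = {A, B, E, F, G} → lossy.

Decomposition 1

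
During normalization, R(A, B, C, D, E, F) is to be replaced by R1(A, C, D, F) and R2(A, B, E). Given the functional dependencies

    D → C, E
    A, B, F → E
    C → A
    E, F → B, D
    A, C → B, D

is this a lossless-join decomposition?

Common attributes: R1 ∩ R2 = {A}.
No dependency enlarges {A}, so (A)⁺ = {A}.
The closure contains neither all of R1 = {A, C, D, F} nor all of R2 = {A, B, E}, so the common attributes are not a superkey of either fragment. The join is lossy.

No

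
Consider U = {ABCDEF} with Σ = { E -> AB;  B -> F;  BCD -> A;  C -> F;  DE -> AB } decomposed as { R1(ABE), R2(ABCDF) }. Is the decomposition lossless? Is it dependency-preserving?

Lossless test: (AB)⁺ = {ABF}, which is a superkey of neither fragment — lossy.
Dependency preservation: DE → AB is not contained in any single fragment, but the restricted closure of its left-hand side across the fragments still reaches the right-hand side; the remaining FDs each lie inside some fragment. All dependencies are preserved.

lossy but dependency-preserving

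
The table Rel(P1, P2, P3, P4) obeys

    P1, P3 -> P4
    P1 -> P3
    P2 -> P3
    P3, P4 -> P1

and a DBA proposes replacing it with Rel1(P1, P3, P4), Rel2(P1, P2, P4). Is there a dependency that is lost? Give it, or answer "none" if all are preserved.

P2 -> P3

Check P2 → P3: no single fragment contains all of {P2, P3}, and the restricted closure of {P2} across the fragments never reaches {P3}.
P1, P3 → P4 is preserved.
P1 → P3 is preserved.
P3, P4 → P1 is preserved.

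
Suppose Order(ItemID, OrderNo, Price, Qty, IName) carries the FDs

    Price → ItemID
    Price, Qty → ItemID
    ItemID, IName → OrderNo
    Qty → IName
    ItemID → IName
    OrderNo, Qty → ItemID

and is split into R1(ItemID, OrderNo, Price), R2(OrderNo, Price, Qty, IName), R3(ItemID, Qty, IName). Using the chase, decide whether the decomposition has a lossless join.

Yes

Chase test. Columns are ItemID, OrderNo, Price, Qty, IName; row i has aⱼ where attribute j ∈ Ri, else bᵢⱼ.
Initial tableau (one row per fragment):
  row 1: a1 a2 a3 b14 b15
  row 2: b21 a2 a3 a4 a5
  row 3: a1 b32 b33 a4 a5
Rows 1 and 2 agree on Price; apply Price→ItemID and equate their ItemID entries.
Rows 2 and 3 agree on ItemID, IName; apply ItemID, IName→OrderNo and equate their OrderNo entries.
Rows 1 and 2 agree on ItemID; apply ItemID→IName and equate their IName entries.
Row 2 is now all distinguished symbols — the join is lossless.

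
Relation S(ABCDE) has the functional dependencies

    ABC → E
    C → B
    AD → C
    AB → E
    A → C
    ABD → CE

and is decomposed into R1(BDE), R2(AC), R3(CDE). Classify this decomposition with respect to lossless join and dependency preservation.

Lossless test (chase): Rows 2 and 3 agree on C; apply C→B and equate their B entries. No row becomes fully distinguished — the join is lossy.
Dependency preservation: the restricted closure of {ABC} across the fragments never reaches {E}, so ABC → E cannot be enforced without a join — not preserved.

lossy and not dependency-preserving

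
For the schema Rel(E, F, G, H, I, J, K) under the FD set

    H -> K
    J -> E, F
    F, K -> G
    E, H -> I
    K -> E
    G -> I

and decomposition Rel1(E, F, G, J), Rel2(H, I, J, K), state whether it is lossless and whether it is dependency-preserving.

Lossless test: (J)⁺ = {E, F, J}, which is a superkey of neither fragment — lossy.
Dependency preservation: the restricted closure of {F, K} across the fragments never reaches {G}, so F, K → G cannot be enforced without a join — not preserved.

lossy and not dependency-preserving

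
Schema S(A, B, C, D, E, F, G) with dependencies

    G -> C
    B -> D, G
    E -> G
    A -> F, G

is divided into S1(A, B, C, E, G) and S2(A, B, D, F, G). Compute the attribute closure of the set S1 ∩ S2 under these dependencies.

A, B, C, D, F, G

S1 ∩ S2 = {A, B, G}.
G → C applies, adding C
B → D, G applies, adding D
A → F, G applies, adding F
Closure: {A, B, C, D, F, G}.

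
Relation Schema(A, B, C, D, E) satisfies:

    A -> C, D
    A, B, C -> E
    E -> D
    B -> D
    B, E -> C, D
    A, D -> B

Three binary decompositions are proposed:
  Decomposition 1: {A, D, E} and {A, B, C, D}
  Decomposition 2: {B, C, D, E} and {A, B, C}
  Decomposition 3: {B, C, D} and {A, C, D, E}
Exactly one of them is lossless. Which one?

Decomposition 1

Decomposition 1: common = {A, D}, closure = {A, B, C, D, E} → lossless.
Decomposition 2: common = {B, C}, closure = {B, C, D} → lossy.
Decomposition 3: common = {C, D}, closure = {C, D} → lossy.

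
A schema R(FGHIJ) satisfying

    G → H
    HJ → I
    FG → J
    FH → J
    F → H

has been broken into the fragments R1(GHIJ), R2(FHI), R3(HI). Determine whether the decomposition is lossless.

Chase test. Columns are FGHIJ; row i has aⱼ where attribute j ∈ Ri, else bᵢⱼ.
Initial tableau (one row per fragment):
  row 1: b11 a2 a3 a4 a5
  row 2: a1 b22 a3 a4 b25
  row 3: b31 b32 a3 a4 b35
No row becomes fully distinguished — the join is lossy.

No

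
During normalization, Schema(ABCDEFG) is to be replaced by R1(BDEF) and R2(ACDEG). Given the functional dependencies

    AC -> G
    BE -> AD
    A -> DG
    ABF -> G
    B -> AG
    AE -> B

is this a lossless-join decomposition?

Common attributes: R1 ∩ R2 = {DE}.
No dependency enlarges {DE}, so (DE)⁺ = {DE}.
The closure contains neither all of R1 = {BDEF} nor all of R2 = {ACDEG}, so the common attributes are not a superkey of either fragment. The join is lossy.

No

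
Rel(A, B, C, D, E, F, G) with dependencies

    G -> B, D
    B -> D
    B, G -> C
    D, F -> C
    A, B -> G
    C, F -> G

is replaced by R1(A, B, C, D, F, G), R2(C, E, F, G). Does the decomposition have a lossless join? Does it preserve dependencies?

lossy but dependency-preserving

Lossless test: (C, F, G)⁺ = {B, C, D, F, G}, which is a superkey of neither fragment — lossy.
Dependency preservation: every FD's attributes lie within a single fragment, so each can be enforced locally — preserved.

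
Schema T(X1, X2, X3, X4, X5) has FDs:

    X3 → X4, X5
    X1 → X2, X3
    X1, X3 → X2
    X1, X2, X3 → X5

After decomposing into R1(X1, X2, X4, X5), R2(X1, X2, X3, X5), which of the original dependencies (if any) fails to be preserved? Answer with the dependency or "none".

X3 → X4, X5

Check X3 → X4, X5: no single fragment contains all of {X3, X4, X5}, and the restricted closure of {X3} across the fragments never reaches {X4, X5}.
X1 → X2, X3 is preserved.
X1, X3 → X2 is preserved.
X1, X2, X3 → X5 is preserved.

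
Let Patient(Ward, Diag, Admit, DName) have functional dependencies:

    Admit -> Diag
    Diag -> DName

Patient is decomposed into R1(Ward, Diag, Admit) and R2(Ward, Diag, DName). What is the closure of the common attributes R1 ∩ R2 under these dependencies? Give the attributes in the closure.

Ward, Diag, DName

R1 ∩ R2 = {Ward, Diag}.
Diag → DName applies, adding DName
Closure: {Ward, Diag, DName}.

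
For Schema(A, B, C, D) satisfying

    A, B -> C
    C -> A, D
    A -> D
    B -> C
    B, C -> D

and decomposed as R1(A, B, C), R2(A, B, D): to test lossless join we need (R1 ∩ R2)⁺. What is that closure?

R1 ∩ R2 = {A, B}.
A, B → C applies, adding C
C → A, D applies, adding D
Closure: {A, B, C, D}.

A, B, C, D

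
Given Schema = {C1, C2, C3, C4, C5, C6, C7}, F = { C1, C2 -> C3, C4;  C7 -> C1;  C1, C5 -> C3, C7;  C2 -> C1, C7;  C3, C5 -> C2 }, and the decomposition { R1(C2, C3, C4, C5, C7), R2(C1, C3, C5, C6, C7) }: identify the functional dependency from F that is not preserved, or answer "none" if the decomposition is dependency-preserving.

C1, C2 → C3, C4: restricted closure across fragments reaches C3, C4.
C7 → C1 lies within R2.
C1, C5 → C3, C7 lies within R2.
C2 → C1, C7: restricted closure across fragments reaches C1, C7.
C3, C5 → C2 lies within R1.
Every dependency is enforceable on the fragments, so the decomposition is dependency-preserving.

none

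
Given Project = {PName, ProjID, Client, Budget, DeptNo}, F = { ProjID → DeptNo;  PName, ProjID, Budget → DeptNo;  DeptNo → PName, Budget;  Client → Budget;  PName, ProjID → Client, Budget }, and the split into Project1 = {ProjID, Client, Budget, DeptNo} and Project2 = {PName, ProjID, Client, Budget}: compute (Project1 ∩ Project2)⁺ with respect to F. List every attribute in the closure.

Project1 ∩ Project2 = {ProjID, Client, Budget}.
ProjID → DeptNo applies, adding DeptNo
DeptNo → PName, Budget applies, adding PName
Closure: {PName, ProjID, Client, Budget, DeptNo}.

PName, ProjID, Client, Budget, DeptNo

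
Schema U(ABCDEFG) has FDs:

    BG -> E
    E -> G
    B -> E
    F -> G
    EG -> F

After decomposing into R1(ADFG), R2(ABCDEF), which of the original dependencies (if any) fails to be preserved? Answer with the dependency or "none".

none

BG → E: restricted closure across fragments reaches E.
E → G: restricted closure across fragments reaches G.
B → E lies within R2.
F → G lies within R1.
EG → F: restricted closure across fragments reaches F.
Every dependency is enforceable on the fragments, so the decomposition is dependency-preserving.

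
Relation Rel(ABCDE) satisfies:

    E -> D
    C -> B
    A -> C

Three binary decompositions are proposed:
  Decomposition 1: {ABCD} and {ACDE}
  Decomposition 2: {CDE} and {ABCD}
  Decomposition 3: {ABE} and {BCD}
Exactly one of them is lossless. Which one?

Decomposition 1: common = {ACD}, closure = {ABCD} → lossless.
Decomposition 2: common = {CD}, closure = {BCD} → lossy.
Decomposition 3: common = {B}, closure = {B} → lossy.

Decomposition 1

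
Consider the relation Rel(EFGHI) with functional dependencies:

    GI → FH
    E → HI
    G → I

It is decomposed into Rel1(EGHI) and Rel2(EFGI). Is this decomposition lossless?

Common attributes: Rel1 ∩ Rel2 = {EGI}.
Closure of {EGI}: GI → FH applies, adding FH. So (EGI)⁺ = {EFGHI}.
This closure contains every attribute of Rel1, so Rel1 ∩ Rel2 → Rel1. The join is lossless.

Yes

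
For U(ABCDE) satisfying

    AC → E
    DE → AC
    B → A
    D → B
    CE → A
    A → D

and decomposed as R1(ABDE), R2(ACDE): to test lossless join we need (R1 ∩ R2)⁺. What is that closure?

R1 ∩ R2 = {ADE}.
DE → AC applies, adding C
D → B applies, adding B
Closure: {ABCDE}.

ABCDE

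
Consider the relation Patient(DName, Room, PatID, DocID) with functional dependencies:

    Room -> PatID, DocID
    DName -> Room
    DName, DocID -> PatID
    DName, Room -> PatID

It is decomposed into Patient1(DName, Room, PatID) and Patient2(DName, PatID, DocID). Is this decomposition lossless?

Common attributes: Patient1 ∩ Patient2 = {DName, PatID}.
Closure of {DName, PatID}: DName → Room applies, adding Room; Room → PatID, DocID applies, adding DocID. So (DName, PatID)⁺ = {DName, Room, PatID, DocID}.
This closure contains every attribute of Patient1, so Patient1 ∩ Patient2 → Patient1. The join is lossless.

Yes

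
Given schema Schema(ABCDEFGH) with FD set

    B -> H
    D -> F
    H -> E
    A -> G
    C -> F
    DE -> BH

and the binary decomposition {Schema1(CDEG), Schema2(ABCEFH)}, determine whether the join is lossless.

Common attributes: Schema1 ∩ Schema2 = {CE}.
Closure of {CE}: C → F applies, adding F. So (CE)⁺ = {CEF}.
The closure contains neither all of Schema1 = {CDEG} nor all of Schema2 = {ABCEFH}, so the common attributes are not a superkey of either fragment. The join is lossy.

No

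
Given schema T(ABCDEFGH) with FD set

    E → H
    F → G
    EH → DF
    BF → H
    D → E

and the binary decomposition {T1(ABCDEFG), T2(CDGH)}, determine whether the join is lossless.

Common attributes: T1 ∩ T2 = {CDG}.
Closure of {CDG}: D → E applies, adding E; E → H applies, adding H; EH → DF applies, adding F. So (CDG)⁺ = {CDEFGH}.
This closure contains every attribute of T2, so T1 ∩ T2 → T2. The join is lossless.

Yes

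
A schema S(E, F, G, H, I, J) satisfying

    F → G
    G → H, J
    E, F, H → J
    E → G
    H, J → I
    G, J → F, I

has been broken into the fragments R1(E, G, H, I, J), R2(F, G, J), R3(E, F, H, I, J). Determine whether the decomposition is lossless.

Chase test. Columns are E, F, G, H, I, J; row i has aⱼ where attribute j ∈ Ri, else bᵢⱼ.
Initial tableau (one row per fragment):
  row 1: a1 b12 a3 a4 a5 a6
  row 2: b21 a2 a3 b24 b25 a6
  row 3: a1 a2 b33 a4 a5 a6
Rows 2 and 3 agree on F; apply F→G and equate their G entries.
Rows 1 and 2 agree on G; apply G→H, J and equate their H, J entries.
Rows 1 and 2 agree on H, J; apply H, J→I and equate their I entries.
Rows 1 and 2 agree on G, J; apply G, J→F, I and equate their F, I entries.
Row 1 is now all distinguished symbols — the join is lossless.

Yes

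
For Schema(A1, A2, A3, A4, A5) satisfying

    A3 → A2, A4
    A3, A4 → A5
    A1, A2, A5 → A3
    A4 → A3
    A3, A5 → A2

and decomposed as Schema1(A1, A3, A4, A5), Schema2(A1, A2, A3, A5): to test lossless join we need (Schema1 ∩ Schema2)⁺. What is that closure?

Schema1 ∩ Schema2 = {A1, A3, A5}.
A3 → A2, A4 applies, adding A2, A4
Closure: {A1, A2, A3, A4, A5}.

A1, A2, A3, A4, A5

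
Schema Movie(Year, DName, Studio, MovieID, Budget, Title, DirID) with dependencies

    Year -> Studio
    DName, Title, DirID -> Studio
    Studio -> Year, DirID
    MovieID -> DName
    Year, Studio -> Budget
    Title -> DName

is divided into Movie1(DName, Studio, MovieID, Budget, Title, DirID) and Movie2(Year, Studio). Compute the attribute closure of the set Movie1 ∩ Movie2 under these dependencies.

Year, Studio, Budget, DirID

Movie1 ∩ Movie2 = {Studio}.
Studio → Year, DirID applies, adding Year, DirID
Year, Studio → Budget applies, adding Budget
Closure: {Year, Studio, Budget, DirID}.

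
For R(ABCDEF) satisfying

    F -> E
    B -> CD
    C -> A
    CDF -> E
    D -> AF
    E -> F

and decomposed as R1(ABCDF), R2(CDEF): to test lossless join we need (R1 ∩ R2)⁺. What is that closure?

ACDEF

R1 ∩ R2 = {CDF}.
F → E applies, adding E
C → A applies, adding A
Closure: {ACDEF}.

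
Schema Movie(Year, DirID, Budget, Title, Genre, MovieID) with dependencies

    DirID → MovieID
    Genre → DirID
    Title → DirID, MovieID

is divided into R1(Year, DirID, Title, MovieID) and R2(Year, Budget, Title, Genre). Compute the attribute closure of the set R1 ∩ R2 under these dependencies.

Year, DirID, Title, MovieID

R1 ∩ R2 = {Year, Title}.
Title → DirID, MovieID applies, adding DirID, MovieID
Closure: {Year, DirID, Title, MovieID}.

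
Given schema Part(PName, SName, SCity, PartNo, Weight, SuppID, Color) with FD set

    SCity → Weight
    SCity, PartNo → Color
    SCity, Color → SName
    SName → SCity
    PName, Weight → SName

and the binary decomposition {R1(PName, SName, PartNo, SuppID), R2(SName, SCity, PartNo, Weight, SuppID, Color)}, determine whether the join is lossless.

Common attributes: R1 ∩ R2 = {SName, PartNo, SuppID}.
Closure of {SName, PartNo, SuppID}: SName → SCity applies, adding SCity; SCity → Weight applies, adding Weight; SCity, PartNo → Color applies, adding Color. So (SName, PartNo, SuppID)⁺ = {SName, SCity, PartNo, Weight, SuppID, Color}.
This closure contains every attribute of R2, so R1 ∩ R2 → R2. The join is lossless.

Yes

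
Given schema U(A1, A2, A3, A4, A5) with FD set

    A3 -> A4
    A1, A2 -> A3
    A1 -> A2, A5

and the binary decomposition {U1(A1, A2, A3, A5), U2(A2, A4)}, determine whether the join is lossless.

Common attributes: U1 ∩ U2 = {A2}.
No dependency enlarges {A2}, so (A2)⁺ = {A2}.
The closure contains neither all of U1 = {A1, A2, A3, A5} nor all of U2 = {A2, A4}, so the common attributes are not a superkey of either fragment. The join is lossy.

No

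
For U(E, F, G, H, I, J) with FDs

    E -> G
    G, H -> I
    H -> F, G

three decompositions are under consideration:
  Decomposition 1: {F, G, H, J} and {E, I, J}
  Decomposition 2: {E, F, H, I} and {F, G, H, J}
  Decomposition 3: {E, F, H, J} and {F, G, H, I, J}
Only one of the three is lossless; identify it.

Decomposition 1: common = {J}, closure = {J} → lossy.
Decomposition 2: common = {F, H}, closure = {F, G, H, I} → lossy.
Decomposition 3: common = {F, H, J}, closure = {F, G, H, I, J} → lossless.

Decomposition 3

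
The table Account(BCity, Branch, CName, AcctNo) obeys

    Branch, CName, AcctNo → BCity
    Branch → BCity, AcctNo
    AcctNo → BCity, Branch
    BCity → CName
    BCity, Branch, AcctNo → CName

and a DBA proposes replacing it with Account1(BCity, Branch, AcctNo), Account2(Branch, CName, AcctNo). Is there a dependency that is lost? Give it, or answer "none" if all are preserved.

BCity → CName

Check BCity → CName: no single fragment contains all of {BCity, CName}, and the restricted closure of {BCity} across the fragments never reaches {CName}.
Branch, CName, AcctNo → BCity is preserved.
Branch → BCity, AcctNo is preserved.
AcctNo → BCity, Branch is preserved.
BCity, Branch, AcctNo → CName is preserved.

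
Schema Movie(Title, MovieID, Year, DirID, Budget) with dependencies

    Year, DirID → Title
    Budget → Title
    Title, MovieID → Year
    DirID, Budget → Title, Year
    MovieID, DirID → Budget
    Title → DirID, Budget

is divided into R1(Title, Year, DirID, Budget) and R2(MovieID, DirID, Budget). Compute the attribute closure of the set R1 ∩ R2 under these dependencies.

R1 ∩ R2 = {DirID, Budget}.
Budget → Title applies, adding Title
DirID, Budget → Title, Year applies, adding Year
Closure: {Title, Year, DirID, Budget}.

Title, Year, DirID, Budget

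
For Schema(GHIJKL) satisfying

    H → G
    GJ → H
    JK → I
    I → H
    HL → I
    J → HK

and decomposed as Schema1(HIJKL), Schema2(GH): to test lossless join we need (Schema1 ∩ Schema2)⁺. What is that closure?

Schema1 ∩ Schema2 = {H}.
H → G applies, adding G
Closure: {GH}.

GH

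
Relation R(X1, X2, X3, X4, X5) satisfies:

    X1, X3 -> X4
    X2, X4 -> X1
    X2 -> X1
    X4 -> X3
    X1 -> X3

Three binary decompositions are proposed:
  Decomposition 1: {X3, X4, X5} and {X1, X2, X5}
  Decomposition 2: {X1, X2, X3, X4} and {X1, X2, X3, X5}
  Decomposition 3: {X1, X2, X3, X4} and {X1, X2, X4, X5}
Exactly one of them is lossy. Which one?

Decomposition 1

Decomposition 1: common = {X5}, closure = {X5} → lossy.
Decomposition 2: common = {X1, X2, X3}, closure = {X1, X2, X3, X4} → lossless.
Decomposition 3: common = {X1, X2, X4}, closure = {X1, X2, X3, X4} → lossless.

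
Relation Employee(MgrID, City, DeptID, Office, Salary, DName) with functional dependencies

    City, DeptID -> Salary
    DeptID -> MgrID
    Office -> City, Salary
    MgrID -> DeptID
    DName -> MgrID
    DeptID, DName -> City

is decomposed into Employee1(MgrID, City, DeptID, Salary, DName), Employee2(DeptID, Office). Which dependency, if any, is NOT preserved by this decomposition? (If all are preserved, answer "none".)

Office -> City, Salary

Check Office → City, Salary: no single fragment contains all of {City, Office, Salary}, and the restricted closure of {Office} across the fragments never reaches {City, Salary}.
City, DeptID → Salary is preserved.
DeptID → MgrID is preserved.
MgrID → DeptID is preserved.
DName → MgrID is preserved.
DeptID, DName → City is preserved.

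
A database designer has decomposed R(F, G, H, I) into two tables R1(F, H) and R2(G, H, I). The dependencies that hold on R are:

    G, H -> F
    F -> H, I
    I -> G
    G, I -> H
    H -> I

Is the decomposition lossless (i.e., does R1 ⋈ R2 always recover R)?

Common attributes: R1 ∩ R2 = {H}.
Closure of {H}: H → I applies, adding I; I → G applies, adding G; G, H → F applies, adding F. So (H)⁺ = {F, G, H, I}.
This closure contains every attribute of R1, so R1 ∩ R2 → R1. The join is lossless.

Yes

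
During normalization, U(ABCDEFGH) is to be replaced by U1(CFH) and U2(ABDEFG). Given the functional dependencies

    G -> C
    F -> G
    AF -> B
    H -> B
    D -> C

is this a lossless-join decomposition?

Common attributes: U1 ∩ U2 = {F}.
Closure of {F}: F → G applies, adding G; G → C applies, adding C. So (F)⁺ = {CFG}.
The closure contains neither all of U1 = {CFH} nor all of U2 = {ABDEFG}, so the common attributes are not a superkey of either fragment. The join is lossy.

No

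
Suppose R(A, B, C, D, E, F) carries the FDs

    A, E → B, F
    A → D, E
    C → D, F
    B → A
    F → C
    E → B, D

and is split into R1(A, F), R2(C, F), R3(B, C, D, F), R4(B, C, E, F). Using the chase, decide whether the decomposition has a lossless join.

No

Chase test. Columns are A, B, C, D, E, F; row i has aⱼ where attribute j ∈ Ri, else bᵢⱼ.
Initial tableau (one row per fragment):
  row 1: a1 b12 b13 b14 b15 a6
  row 2: b21 b22 a3 b24 b25 a6
  row 3: b31 a2 a3 a4 b35 a6
  row 4: b41 a2 a3 b44 a5 a6
Rows 2 and 3 agree on C; apply C→D, F and equate their D, F entries.
Rows 2 and 4 agree on C; apply C→D, F and equate their D, F entries.
Rows 3 and 4 agree on B; apply B→A and equate their A entries.
Rows 1 and 2 agree on F; apply F→C and equate their C entries.
Rows 3 and 4 agree on A; apply A→D, E and equate their D, E entries.
Rows 1 and 2 agree on C; apply C→D, F and equate their D, F entries.
No row becomes fully distinguished — the join is lossy.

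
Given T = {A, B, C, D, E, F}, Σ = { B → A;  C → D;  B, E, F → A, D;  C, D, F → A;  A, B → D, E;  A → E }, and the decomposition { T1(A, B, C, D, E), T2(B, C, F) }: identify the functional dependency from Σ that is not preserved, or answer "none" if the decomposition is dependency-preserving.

C, D, F → A

Check C, D, F → A: no single fragment contains all of {A, C, D, F}, and the restricted closure of {C, D, F} across the fragments never reaches {A}.
B → A is preserved.
C → D is preserved.
B, E, F → A, D is preserved.
A, B → D, E is preserved.
A → E is preserved.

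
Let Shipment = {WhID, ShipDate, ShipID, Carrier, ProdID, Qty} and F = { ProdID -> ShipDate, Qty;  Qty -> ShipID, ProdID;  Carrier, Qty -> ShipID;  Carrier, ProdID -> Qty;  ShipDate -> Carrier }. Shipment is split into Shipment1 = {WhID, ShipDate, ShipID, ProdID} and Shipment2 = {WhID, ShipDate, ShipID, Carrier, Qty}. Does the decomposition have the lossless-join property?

Common attributes: Shipment1 ∩ Shipment2 = {WhID, ShipDate, ShipID}.
Closure of {WhID, ShipDate, ShipID}: ShipDate → Carrier applies, adding Carrier. So (WhID, ShipDate, ShipID)⁺ = {WhID, ShipDate, ShipID, Carrier}.
The closure contains neither all of Shipment1 = {WhID, ShipDate, ShipID, ProdID} nor all of Shipment2 = {WhID, ShipDate, ShipID, Carrier, Qty}, so the common attributes are not a superkey of either fragment. The join is lossy.

No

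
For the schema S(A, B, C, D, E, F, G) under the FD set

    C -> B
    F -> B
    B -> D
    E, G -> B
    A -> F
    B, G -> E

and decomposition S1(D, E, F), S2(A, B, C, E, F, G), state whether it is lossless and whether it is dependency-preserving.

lossless but not dependency-preserving

Lossless test: (E, F)⁺ = {B, D, E, F}, which contains all of one fragment — lossless.
Dependency preservation: the restricted closure of {B} across the fragments never reaches {D}, so B → D cannot be enforced without a join — not preserved.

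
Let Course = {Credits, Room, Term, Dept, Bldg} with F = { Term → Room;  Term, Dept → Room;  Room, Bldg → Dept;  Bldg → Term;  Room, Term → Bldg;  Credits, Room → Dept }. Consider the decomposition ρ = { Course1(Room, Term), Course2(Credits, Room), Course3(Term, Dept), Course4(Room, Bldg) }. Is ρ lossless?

No

Chase test. Columns are Credits, Room, Term, Dept, Bldg; row i has aⱼ where attribute j ∈ Coursei, else bᵢⱼ.
Initial tableau (one row per fragment):
  row 1: b11 a2 a3 b14 b15
  row 2: a1 a2 b23 b24 b25
  row 3: b31 b32 a3 a4 b35
  row 4: b41 a2 b43 b44 a5
Rows 1 and 3 agree on Term; apply Term→Room and equate their Room entries.
Rows 1 and 3 agree on Room, Term; apply Room, Term→Bldg and equate their Bldg entries.
Rows 1 and 3 agree on Room, Bldg; apply Room, Bldg→Dept and equate their Dept entries.
No row becomes fully distinguished — the join is lossy.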